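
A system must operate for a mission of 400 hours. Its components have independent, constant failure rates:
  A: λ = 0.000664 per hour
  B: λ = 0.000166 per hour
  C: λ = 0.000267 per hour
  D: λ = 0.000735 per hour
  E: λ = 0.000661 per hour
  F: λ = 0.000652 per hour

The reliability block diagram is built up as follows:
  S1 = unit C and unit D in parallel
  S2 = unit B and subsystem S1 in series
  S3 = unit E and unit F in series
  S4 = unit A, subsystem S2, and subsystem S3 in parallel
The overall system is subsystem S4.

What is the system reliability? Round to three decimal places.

R(A) = exp(−0.000664 × 400) = 0.76675
R(B) = exp(−0.000166 × 400) = 0.93576
R(C) = exp(−0.000267 × 400) = 0.89871
R(D) = exp(−0.000735 × 400) = 0.74528
R(E) = exp(−0.000661 × 400) = 0.76767
R(F) = exp(−0.000652 × 400) = 0.77043
Parallel (C and D): 1 − (1 − 0.89871)(1 − 0.74528) = 0.97420
Series (B and [0.97420]): 0.93576 × 0.97420 = 0.91162
Series (E and F): 0.76767 × 0.77043 = 0.59144
Parallel (A, [0.91162], and [0.59144]): 1 − (1 − 0.76675)(1 − 0.91162)(1 − 0.59144) = 0.992

0.992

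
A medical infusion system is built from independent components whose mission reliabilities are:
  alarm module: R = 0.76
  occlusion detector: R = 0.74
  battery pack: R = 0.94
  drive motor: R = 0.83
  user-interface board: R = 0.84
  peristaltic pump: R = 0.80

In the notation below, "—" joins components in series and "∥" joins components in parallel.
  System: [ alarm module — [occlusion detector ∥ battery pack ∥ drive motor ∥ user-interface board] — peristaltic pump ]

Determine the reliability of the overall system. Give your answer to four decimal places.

Parallel (occlusion detector, battery pack, drive motor, and user-interface board): 1 − (1 − 0.740000)(1 − 0.940000)(1 − 0.830000)(1 − 0.840000) = 0.999576
Series (alarm module, [0.999576], and peristaltic pump): 0.760000 × 0.999576 × 0.800000 = 0.6077

0.6077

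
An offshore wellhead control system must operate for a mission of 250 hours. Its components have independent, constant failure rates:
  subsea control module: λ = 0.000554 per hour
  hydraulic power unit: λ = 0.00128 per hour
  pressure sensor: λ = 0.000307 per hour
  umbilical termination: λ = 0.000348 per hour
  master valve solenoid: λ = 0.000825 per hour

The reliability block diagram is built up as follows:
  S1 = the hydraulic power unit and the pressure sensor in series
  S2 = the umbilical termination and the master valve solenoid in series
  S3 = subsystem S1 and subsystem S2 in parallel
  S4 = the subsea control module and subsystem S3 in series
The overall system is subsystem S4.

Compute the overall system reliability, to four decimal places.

0.7982

R(subsea control module) = exp(−0.000554 × 250) = 0.870663
R(hydraulic power unit) = exp(−0.00128 × 250) = 0.726149
R(pressure sensor) = exp(−0.000307 × 250) = 0.926121
R(umbilical termination) = exp(−0.000348 × 250) = 0.916677
R(master valve solenoid) = exp(−0.000825 × 250) = 0.813630
Series (hydraulic power unit and pressure sensor): 0.726149 × 0.926121 = 0.672502
Series (umbilical termination and master valve solenoid): 0.916677 × 0.813630 = 0.745836
Parallel ([0.672502] and [0.745836]): 1 − (1 − 0.672502)(1 − 0.745836) = 0.916762
Series (subsea control module and [0.916762]): 0.870663 × 0.916762 = 0.7982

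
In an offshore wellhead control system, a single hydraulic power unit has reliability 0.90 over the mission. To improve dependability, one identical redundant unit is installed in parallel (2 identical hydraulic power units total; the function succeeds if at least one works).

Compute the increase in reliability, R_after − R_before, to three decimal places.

R_before = 0.90
R_after = 1 − (1 − 0.90)^2 = 0.990
ΔR = 0.990 − 0.90 = 0.090

0.090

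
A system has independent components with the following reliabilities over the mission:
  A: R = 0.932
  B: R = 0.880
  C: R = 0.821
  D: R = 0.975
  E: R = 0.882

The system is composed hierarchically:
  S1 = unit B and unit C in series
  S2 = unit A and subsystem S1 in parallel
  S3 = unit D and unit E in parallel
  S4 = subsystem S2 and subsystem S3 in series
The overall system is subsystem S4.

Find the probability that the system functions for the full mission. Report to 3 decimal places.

Series (B and C): 0.88000 × 0.82100 = 0.72248
Parallel (A and [0.72248]): 1 − (1 − 0.93200)(1 − 0.72248) = 0.98113
Parallel (D and E): 1 − (1 − 0.97500)(1 − 0.88200) = 0.99705
Series ([0.98113] and [0.99705]): 0.98113 × 0.99705 = 0.978

0.978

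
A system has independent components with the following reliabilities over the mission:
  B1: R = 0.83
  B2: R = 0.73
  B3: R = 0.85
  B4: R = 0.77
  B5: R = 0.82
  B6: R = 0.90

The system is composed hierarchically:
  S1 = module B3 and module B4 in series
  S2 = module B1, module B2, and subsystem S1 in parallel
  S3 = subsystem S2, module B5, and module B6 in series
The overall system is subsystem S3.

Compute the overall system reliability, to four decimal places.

0.7263

Series (B3 and B4): 0.850000 × 0.770000 = 0.654500
Parallel (B1, B2, and [0.654500]): 1 − (1 − 0.830000)(1 − 0.730000)(1 − 0.654500) = 0.984142
Series ([0.984142], B5, and B6): 0.984142 × 0.820000 × 0.900000 = 0.7263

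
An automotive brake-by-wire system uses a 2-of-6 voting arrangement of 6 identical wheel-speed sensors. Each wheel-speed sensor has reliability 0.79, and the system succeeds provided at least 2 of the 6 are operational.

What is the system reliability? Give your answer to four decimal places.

R = Σ_{i=2}^{6} C(6,i) p^i (1−p)^{6−i} with p = 0.79
C(6,2)·0.79^2·0.21^4 = 0.018206
C(6,3)·0.79^3·0.21^3 = 0.091321
C(6,4)·0.79^4·0.21^2 = 0.257655
C(6,5)·0.79^5·0.21^1 = 0.387709
C(6,6)·0.79^6·0.21^0 = 0.243087
Sum = 0.9980

0.9980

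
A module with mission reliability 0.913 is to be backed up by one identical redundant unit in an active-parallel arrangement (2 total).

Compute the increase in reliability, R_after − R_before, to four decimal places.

R_before = 0.913
R_after = 1 − (1 − 0.913)^2 = 0.9924
ΔR = 0.9924 − 0.913 = 0.0794

0.0794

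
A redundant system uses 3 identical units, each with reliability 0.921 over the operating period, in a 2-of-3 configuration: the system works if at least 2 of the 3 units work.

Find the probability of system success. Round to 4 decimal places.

0.9823

R = Σ_{i=2}^{3} C(3,i) p^i (1−p)^{3−i} with p = 0.921
C(3,2)·0.921^2·0.079^1 = 0.201033
C(3,3)·0.921^3·0.079^0 = 0.781230
Sum = 0.9823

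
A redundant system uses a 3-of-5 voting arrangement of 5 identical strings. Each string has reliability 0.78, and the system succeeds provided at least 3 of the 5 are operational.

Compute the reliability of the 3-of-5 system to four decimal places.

R = Σ_{i=3}^{5} C(5,i) p^i (1−p)^{5−i} with p = 0.78
C(5,3)·0.78^3·0.22^2 = 0.229683
C(5,4)·0.78^4·0.22^1 = 0.407166
C(5,5)·0.78^5·0.22^0 = 0.288717
Sum = 0.9256

0.9256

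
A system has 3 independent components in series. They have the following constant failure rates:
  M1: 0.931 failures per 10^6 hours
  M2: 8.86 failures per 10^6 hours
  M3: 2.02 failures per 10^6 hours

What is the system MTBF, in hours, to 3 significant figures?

Series of exponential components: λ_sys = Σ λ_i
λ_sys = 0.000000931 + 0.00000886 + 0.00000202 = 1.1811e-05 /h
MTBF = 1 / λ_sys = 84700 h

84700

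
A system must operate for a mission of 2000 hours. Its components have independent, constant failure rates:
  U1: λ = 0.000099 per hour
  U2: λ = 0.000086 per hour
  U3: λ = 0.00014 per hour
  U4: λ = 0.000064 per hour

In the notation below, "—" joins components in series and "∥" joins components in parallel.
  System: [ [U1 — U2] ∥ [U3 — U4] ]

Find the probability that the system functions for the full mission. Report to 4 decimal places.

R(U1) = exp(−0.000099 × 2000) = 0.820370
R(U2) = exp(−0.000086 × 2000) = 0.841979
R(U3) = exp(−0.00014 × 2000) = 0.755784
R(U4) = exp(−0.000064 × 2000) = 0.879853
Series (U1 and U2): 0.820370 × 0.841979 = 0.690734
Series (U3 and U4): 0.755784 × 0.879853 = 0.664979
Parallel ([0.690734] and [0.664979]): 1 − (1 − 0.690734)(1 − 0.664979) = 0.8964

0.8964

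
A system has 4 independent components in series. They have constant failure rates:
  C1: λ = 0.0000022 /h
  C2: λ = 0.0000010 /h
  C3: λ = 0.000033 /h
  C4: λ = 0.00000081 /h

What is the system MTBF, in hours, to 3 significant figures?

27000

Series of exponential components: λ_sys = Σ λ_i
λ_sys = 0.0000022 + 0.0000010 + 0.000033 + 0.00000081 = 3.7010e-05 /h
MTBF = 1 / λ_sys = 27000 h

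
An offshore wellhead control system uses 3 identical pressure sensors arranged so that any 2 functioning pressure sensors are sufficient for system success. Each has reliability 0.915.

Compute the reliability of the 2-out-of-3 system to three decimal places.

0.980

R = Σ_{i=2}^{3} C(3,i) p^i (1−p)^{3−i} with p = 0.915
C(3,2)·0.915^2·0.085^1 = 0.21349
C(3,3)·0.915^3·0.085^0 = 0.76606
Sum = 0.980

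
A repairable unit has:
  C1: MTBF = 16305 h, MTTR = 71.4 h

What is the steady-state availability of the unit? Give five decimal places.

0.99564

A(C1) = MTBF/(MTBF+MTTR) = 16305/(16305+71.4) = 0.99564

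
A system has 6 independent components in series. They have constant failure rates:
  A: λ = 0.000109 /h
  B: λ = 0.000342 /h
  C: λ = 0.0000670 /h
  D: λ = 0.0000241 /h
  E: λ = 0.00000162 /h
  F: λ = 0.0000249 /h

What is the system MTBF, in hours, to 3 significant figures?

Series of exponential components: λ_sys = Σ λ_i
λ_sys = 0.000109 + 0.000342 + 0.0000670 + 0.0000241 + 0.00000162 + 0.0000249 = 5.6862e-04 /h
MTBF = 1 / λ_sys = 1760 h

1760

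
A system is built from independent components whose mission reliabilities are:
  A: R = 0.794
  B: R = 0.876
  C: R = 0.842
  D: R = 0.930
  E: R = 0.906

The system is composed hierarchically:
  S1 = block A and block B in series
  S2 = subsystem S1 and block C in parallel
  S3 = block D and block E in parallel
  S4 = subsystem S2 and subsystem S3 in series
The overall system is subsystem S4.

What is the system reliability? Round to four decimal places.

0.9456

Series (A and B): 0.794000 × 0.876000 = 0.695544
Parallel ([0.695544] and C): 1 − (1 − 0.695544)(1 − 0.842000) = 0.951896
Parallel (D and E): 1 − (1 − 0.930000)(1 − 0.906000) = 0.993420
Series ([0.951896] and [0.993420]): 0.951896 × 0.993420 = 0.9456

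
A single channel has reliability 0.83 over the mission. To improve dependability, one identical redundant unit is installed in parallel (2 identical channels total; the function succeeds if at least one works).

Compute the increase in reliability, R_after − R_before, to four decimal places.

0.1411

R_before = 0.83
R_after = 1 − (1 − 0.83)^2 = 0.9711
ΔR = 0.9711 − 0.83 = 0.1411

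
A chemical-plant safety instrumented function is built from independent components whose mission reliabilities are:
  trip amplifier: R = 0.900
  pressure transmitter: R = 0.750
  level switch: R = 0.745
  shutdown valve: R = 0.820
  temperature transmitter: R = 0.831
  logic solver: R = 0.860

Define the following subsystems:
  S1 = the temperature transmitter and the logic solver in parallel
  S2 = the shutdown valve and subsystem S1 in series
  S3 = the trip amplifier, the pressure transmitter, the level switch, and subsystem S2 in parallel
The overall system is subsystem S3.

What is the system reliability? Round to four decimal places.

Parallel (temperature transmitter and logic solver): 1 − (1 − 0.831000)(1 − 0.860000) = 0.976340
Series (shutdown valve and [0.976340]): 0.820000 × 0.976340 = 0.800599
Parallel (trip amplifier, pressure transmitter, level switch, and [0.800599]): 1 − (1 − 0.900000)(1 − 0.750000)(1 − 0.745000)(1 − 0.800599) = 0.9987

0.9987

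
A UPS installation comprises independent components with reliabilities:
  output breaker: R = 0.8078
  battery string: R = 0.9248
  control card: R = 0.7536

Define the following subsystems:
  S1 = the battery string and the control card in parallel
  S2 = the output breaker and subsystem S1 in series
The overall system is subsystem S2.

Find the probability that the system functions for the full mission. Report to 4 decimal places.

0.7928

Parallel (battery string and control card): 1 − (1 − 0.924800)(1 − 0.753600) = 0.981471
Series (output breaker and [0.981471]): 0.807800 × 0.981471 = 0.7928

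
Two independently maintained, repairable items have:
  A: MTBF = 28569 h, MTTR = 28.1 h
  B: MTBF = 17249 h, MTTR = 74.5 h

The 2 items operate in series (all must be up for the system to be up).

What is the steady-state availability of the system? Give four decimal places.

0.9947

A(A) = MTBF/(MTBF+MTTR) = 28569/(28569+28.1) = 0.999017
A(B) = MTBF/(MTBF+MTTR) = 17249/(17249+74.5) = 0.995699
Series availability: 0.999017 × 0.995699 = 0.9947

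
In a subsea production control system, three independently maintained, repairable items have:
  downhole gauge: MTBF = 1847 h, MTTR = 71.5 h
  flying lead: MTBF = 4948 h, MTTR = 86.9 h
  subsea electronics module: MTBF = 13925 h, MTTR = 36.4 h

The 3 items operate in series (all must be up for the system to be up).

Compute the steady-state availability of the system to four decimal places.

0.9436

A(downhole gauge) = MTBF/(MTBF+MTTR) = 1847/(1847+71.5) = 0.962731
A(flying lead) = MTBF/(MTBF+MTTR) = 4948/(4948+86.9) = 0.982740
A(subsea electronics module) = MTBF/(MTBF+MTTR) = 13925/(13925+36.4) = 0.997393
Series availability: 0.962731 × 0.982740 × 0.997393 = 0.9436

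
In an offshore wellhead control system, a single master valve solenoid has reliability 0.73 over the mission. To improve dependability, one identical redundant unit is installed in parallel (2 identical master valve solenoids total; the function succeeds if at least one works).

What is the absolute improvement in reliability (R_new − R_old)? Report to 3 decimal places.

R_before = 0.73
R_after = 1 − (1 − 0.73)^2 = 0.927
ΔR = 0.927 − 0.73 = 0.197

0.197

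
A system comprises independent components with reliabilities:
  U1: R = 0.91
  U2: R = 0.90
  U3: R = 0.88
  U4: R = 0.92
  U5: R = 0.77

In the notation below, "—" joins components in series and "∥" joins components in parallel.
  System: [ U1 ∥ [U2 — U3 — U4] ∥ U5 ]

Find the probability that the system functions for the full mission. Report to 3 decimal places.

0.994

Series (U2, U3, and U4): 0.90000 × 0.88000 × 0.92000 = 0.72864
Parallel (U1, [0.72864], and U5): 1 − (1 − 0.91000)(1 − 0.72864)(1 − 0.77000) = 0.994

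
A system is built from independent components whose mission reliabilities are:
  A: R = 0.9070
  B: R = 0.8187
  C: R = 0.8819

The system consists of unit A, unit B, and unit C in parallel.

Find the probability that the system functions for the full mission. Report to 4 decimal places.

Parallel (A, B, and C): 1 − (1 − 0.907000)(1 − 0.818700)(1 − 0.881900) = 0.9980

0.9980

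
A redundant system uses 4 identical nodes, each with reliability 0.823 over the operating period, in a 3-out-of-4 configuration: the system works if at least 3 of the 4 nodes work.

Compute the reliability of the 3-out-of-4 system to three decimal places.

R = Σ_{i=3}^{4} C(4,i) p^i (1−p)^{4−i} with p = 0.823
C(4,3)·0.823^3·0.177^1 = 0.39467
C(4,4)·0.823^4·0.177^0 = 0.45877
Sum = 0.853

0.853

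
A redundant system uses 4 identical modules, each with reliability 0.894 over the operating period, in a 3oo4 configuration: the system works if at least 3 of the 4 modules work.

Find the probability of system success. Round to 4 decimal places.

0.9417

R = Σ_{i=3}^{4} C(4,i) p^i (1−p)^{4−i} with p = 0.894
C(4,3)·0.894^3·0.106^1 = 0.302955
C(4,4)·0.894^4·0.106^0 = 0.638778
Sum = 0.9417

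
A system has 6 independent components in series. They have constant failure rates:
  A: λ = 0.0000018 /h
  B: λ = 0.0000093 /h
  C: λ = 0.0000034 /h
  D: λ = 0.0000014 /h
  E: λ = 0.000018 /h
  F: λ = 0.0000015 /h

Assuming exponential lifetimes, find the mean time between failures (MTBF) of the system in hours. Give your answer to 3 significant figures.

28200

Series of exponential components: λ_sys = Σ λ_i
λ_sys = 0.0000018 + 0.0000093 + 0.0000034 + 0.0000014 + 0.000018 + 0.0000015 = 3.5400e-05 /h
MTBF = 1 / λ_sys = 28200 h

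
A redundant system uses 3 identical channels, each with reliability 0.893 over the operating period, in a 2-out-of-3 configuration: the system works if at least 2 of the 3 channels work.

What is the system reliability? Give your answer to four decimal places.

0.9681

R = Σ_{i=2}^{3} C(3,i) p^i (1−p)^{3−i} with p = 0.893
C(3,2)·0.893^2·0.107^1 = 0.255981
C(3,3)·0.893^3·0.107^0 = 0.712122
Sum = 0.9681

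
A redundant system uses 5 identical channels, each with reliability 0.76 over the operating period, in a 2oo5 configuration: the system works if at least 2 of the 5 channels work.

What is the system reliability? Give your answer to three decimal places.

R = Σ_{i=2}^{5} C(5,i) p^i (1−p)^{5−i} with p = 0.76
C(5,2)·0.76^2·0.24^3 = 0.07985
C(5,3)·0.76^3·0.24^2 = 0.25285
C(5,4)·0.76^4·0.24^1 = 0.40035
C(5,5)·0.76^5·0.24^0 = 0.25355
Sum = 0.987

0.987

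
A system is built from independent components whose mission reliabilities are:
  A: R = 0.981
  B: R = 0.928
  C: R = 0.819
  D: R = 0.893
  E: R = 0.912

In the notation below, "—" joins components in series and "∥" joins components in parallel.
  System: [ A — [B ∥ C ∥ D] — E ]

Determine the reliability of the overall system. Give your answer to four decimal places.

Parallel (B, C, and D): 1 − (1 − 0.928000)(1 − 0.819000)(1 − 0.893000) = 0.998606
Series (A, [0.998606], and E): 0.981000 × 0.998606 × 0.912000 = 0.8934

0.8934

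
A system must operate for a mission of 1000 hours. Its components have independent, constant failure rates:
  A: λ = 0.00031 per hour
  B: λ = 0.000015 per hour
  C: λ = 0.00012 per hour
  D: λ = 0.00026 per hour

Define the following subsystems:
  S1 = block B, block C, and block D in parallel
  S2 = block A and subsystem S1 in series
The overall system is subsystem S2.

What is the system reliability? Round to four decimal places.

0.7332

R(A) = exp(−0.00031 × 1000) = 0.733447
R(B) = exp(−0.000015 × 1000) = 0.985112
R(C) = exp(−0.00012 × 1000) = 0.886920
R(D) = exp(−0.00026 × 1000) = 0.771052
Parallel (B, C, and D): 1 − (1 − 0.985112)(1 − 0.886920)(1 − 0.771052) = 0.999615
Series (A and [0.999615]): 0.733447 × 0.999615 = 0.7332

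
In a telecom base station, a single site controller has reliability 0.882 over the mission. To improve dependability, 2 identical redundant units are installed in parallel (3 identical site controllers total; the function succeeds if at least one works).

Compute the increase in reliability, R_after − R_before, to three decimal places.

0.116

R_before = 0.882
R_after = 1 − (1 − 0.882)^3 = 0.998
ΔR = 0.998 − 0.882 = 0.116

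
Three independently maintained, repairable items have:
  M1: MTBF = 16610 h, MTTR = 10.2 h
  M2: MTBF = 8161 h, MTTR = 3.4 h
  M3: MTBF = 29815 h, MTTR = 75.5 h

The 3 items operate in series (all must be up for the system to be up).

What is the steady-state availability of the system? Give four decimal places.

0.9964

A(M1) = MTBF/(MTBF+MTTR) = 16610/(16610+10.2) = 0.999386
A(M2) = MTBF/(MTBF+MTTR) = 8161/(8161+3.4) = 0.999584
A(M3) = MTBF/(MTBF+MTTR) = 29815/(29815+75.5) = 0.997474
Series availability: 0.999386 × 0.999584 × 0.997474 = 0.9964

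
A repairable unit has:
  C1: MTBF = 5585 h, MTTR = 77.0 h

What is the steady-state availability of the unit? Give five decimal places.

A(C1) = MTBF/(MTBF+MTTR) = 5585/(5585+77.0) = 0.98640

0.98640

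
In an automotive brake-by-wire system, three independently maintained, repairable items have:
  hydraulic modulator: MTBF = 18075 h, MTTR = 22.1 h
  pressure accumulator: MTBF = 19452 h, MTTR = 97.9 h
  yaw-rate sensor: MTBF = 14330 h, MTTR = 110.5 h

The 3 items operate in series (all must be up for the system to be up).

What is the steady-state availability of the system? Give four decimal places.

A(hydraulic modulator) = MTBF/(MTBF+MTTR) = 18075/(18075+22.1) = 0.998779
A(pressure accumulator) = MTBF/(MTBF+MTTR) = 19452/(19452+97.9) = 0.994992
A(yaw-rate sensor) = MTBF/(MTBF+MTTR) = 14330/(14330+110.5) = 0.992348
Series availability: 0.998779 × 0.994992 × 0.992348 = 0.9862

0.9862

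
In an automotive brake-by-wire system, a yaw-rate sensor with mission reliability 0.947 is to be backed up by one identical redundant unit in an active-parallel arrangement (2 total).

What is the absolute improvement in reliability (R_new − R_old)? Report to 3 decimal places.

0.050

R_before = 0.947
R_after = 1 − (1 − 0.947)^2 = 0.997
ΔR = 0.997 − 0.947 = 0.050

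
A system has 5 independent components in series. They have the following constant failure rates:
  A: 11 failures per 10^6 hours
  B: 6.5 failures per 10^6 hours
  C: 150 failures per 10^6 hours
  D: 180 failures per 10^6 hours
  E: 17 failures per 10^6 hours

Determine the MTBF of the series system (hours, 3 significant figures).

Series of exponential components: λ_sys = Σ λ_i
λ_sys = 0.000011 + 0.0000065 + 0.00015 + 0.00018 + 0.000017 = 3.6450e-04 /h
MTBF = 1 / λ_sys = 2740 h

2740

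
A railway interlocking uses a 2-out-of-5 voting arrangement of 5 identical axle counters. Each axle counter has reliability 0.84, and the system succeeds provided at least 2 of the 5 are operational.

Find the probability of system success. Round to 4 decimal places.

0.9971

R = Σ_{i=2}^{5} C(5,i) p^i (1−p)^{5−i} with p = 0.84
C(5,2)·0.84^2·0.16^3 = 0.028901
C(5,3)·0.84^3·0.16^2 = 0.151732
C(5,4)·0.84^4·0.16^1 = 0.398297
C(5,5)·0.84^5·0.16^0 = 0.418212
Sum = 0.9971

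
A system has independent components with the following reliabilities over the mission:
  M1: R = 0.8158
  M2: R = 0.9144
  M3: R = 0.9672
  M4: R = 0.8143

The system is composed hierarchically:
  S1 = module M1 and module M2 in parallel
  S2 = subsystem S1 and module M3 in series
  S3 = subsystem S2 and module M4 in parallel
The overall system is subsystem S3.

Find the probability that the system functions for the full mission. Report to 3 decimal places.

Parallel (M1 and M2): 1 − (1 − 0.81580)(1 − 0.91440) = 0.98423
Series ([0.98423] and M3): 0.98423 × 0.96720 = 0.95195
Parallel ([0.95195] and M4): 1 − (1 − 0.95195)(1 − 0.81430) = 0.991

0.991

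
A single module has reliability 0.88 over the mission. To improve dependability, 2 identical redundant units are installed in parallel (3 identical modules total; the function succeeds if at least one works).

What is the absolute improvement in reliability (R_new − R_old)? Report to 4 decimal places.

R_before = 0.88
R_after = 1 − (1 − 0.88)^3 = 0.9983
ΔR = 0.9983 − 0.88 = 0.1183

0.1183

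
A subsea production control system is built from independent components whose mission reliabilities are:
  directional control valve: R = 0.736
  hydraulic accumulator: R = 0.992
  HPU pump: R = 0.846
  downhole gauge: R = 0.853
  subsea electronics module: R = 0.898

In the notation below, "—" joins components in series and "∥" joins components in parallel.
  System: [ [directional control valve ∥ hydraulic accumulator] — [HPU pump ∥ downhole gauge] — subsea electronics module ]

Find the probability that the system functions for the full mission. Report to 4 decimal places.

0.8758

Parallel (directional control valve and hydraulic accumulator): 1 − (1 − 0.736000)(1 − 0.992000) = 0.997888
Parallel (HPU pump and downhole gauge): 1 − (1 − 0.846000)(1 − 0.853000) = 0.977362
Series ([0.997888], [0.977362], and subsea electronics module): 0.997888 × 0.977362 × 0.898000 = 0.8758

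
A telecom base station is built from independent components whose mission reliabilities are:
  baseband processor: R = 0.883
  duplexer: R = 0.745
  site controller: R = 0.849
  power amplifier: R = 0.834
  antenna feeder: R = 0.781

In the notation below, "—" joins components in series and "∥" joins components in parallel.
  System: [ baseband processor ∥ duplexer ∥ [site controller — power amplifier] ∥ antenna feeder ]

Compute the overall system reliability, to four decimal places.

Series (site controller and power amplifier): 0.849000 × 0.834000 = 0.708066
Parallel (baseband processor, duplexer, [0.708066], and antenna feeder): 1 − (1 − 0.883000)(1 − 0.745000)(1 − 0.708066)(1 − 0.781000) = 0.9981

0.9981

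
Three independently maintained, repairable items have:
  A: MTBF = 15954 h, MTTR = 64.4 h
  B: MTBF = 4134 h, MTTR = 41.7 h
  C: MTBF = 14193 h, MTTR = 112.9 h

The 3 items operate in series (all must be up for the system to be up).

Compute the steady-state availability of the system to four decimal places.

A(A) = MTBF/(MTBF+MTTR) = 15954/(15954+64.4) = 0.995980
A(B) = MTBF/(MTBF+MTTR) = 4134/(4134+41.7) = 0.990014
A(C) = MTBF/(MTBF+MTTR) = 14193/(14193+112.9) = 0.992108
Series availability: 0.995980 × 0.990014 × 0.992108 = 0.9783

0.9783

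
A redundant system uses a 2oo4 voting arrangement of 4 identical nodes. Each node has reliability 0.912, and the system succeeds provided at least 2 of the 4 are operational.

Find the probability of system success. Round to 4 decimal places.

0.9975

R = Σ_{i=2}^{4} C(4,i) p^i (1−p)^{4−i} with p = 0.912
C(4,2)·0.912^2·0.088^2 = 0.038646
C(4,3)·0.912^3·0.088^1 = 0.267010
C(4,4)·0.912^4·0.088^0 = 0.691798
Sum = 0.9975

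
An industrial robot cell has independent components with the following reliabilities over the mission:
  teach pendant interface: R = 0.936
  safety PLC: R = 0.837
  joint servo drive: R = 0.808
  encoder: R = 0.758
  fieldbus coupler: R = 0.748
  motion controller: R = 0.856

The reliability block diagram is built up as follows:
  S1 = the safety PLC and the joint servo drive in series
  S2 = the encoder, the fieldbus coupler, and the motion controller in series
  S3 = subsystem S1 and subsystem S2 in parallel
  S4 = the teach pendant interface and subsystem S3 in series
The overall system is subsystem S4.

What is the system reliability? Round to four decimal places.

Series (safety PLC and joint servo drive): 0.837000 × 0.808000 = 0.676296
Series (encoder, fieldbus coupler, and motion controller): 0.758000 × 0.748000 × 0.856000 = 0.485338
Parallel ([0.676296] and [0.485338]): 1 − (1 − 0.676296)(1 − 0.485338) = 0.833402
Series (teach pendant interface and [0.833402]): 0.936000 × 0.833402 = 0.7801

0.7801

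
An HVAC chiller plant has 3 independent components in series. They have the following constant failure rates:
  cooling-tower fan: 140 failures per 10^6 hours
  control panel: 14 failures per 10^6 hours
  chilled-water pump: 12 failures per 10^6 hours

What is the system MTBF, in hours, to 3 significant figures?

6020

Series of exponential components: λ_sys = Σ λ_i
λ_sys = 0.00014 + 0.000014 + 0.000012 = 1.6600e-04 /h
MTBF = 1 / λ_sys = 6020 h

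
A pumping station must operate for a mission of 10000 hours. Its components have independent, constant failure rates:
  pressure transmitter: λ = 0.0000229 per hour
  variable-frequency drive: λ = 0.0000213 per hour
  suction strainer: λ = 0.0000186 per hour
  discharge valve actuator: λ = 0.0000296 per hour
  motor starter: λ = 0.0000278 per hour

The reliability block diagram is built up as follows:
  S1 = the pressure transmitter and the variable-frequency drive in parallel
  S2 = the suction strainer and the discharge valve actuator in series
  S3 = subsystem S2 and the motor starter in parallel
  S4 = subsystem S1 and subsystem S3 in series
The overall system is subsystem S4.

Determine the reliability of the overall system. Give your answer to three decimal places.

R(pressure transmitter) = exp(−0.0000229 × 10000) = 0.79533
R(variable-frequency drive) = exp(−0.0000213 × 10000) = 0.80816
R(suction strainer) = exp(−0.0000186 × 10000) = 0.83027
R(discharge valve actuator) = exp(−0.0000296 × 10000) = 0.74379
R(motor starter) = exp(−0.0000278 × 10000) = 0.75730
Parallel (pressure transmitter and variable-frequency drive): 1 − (1 − 0.79533)(1 − 0.80816) = 0.96074
Series (suction strainer and discharge valve actuator): 0.83027 × 0.74379 = 0.61755
Parallel ([0.61755] and motor starter): 1 − (1 − 0.61755)(1 − 0.75730) = 0.90718
Series ([0.96074] and [0.90718]): 0.96074 × 0.90718 = 0.872

0.872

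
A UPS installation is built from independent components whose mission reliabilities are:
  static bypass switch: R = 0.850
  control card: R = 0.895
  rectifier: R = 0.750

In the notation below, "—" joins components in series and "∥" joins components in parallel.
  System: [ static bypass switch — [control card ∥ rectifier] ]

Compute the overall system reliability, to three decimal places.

Parallel (control card and rectifier): 1 − (1 − 0.89500)(1 − 0.75000) = 0.97375
Series (static bypass switch and [0.97375]): 0.85000 × 0.97375 = 0.828

0.828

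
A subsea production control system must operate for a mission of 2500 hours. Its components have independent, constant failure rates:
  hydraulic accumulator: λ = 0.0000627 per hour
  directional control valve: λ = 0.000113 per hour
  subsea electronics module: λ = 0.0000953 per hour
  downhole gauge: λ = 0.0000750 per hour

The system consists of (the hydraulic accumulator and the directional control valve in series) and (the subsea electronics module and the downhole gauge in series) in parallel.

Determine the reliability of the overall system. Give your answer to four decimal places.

0.8767

R(hydraulic accumulator) = exp(−0.0000627 × 2500) = 0.854918
R(directional control valve) = exp(−0.000113 × 2500) = 0.753897
R(subsea electronics module) = exp(−0.0000953 × 2500) = 0.788006
R(downhole gauge) = exp(−0.0000750 × 2500) = 0.829029
Series (hydraulic accumulator and directional control valve): 0.854918 × 0.753897 = 0.644520
Series (subsea electronics module and downhole gauge): 0.788006 × 0.829029 = 0.653280
Parallel ([0.644520] and [0.653280]): 1 − (1 − 0.644520)(1 − 0.653280) = 0.8767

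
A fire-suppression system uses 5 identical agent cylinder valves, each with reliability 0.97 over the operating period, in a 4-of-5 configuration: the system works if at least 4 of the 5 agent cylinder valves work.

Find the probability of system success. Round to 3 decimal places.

0.992

R = Σ_{i=4}^{5} C(5,i) p^i (1−p)^{5−i} with p = 0.97
C(5,4)·0.97^4·0.03^1 = 0.13279
C(5,5)·0.97^5·0.03^0 = 0.85873
Sum = 0.992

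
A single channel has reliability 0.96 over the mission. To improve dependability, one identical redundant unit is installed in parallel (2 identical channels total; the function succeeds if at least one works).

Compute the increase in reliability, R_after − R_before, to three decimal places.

R_before = 0.96
R_after = 1 − (1 − 0.96)^2 = 0.998
ΔR = 0.998 − 0.96 = 0.038

0.038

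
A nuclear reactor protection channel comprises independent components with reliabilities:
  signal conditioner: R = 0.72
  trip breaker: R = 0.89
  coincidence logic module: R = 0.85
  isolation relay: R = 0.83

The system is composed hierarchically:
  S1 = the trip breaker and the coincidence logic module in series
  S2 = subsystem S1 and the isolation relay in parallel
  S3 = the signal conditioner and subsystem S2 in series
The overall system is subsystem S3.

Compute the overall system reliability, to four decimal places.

0.6902

Series (trip breaker and coincidence logic module): 0.890000 × 0.850000 = 0.756500
Parallel ([0.756500] and isolation relay): 1 − (1 − 0.756500)(1 − 0.830000) = 0.958605
Series (signal conditioner and [0.958605]): 0.720000 × 0.958605 = 0.6902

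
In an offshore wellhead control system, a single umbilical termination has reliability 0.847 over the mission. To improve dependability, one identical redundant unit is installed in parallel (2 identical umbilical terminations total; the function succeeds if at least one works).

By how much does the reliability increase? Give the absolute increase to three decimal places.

R_before = 0.847
R_after = 1 − (1 − 0.847)^2 = 0.977
ΔR = 0.977 − 0.847 = 0.130

0.130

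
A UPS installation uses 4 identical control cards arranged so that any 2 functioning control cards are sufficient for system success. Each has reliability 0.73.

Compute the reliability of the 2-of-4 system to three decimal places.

R = Σ_{i=2}^{4} C(4,i) p^i (1−p)^{4−i} with p = 0.73
C(4,2)·0.73^2·0.27^2 = 0.23309
C(4,3)·0.73^3·0.27^1 = 0.42014
C(4,4)·0.73^4·0.27^0 = 0.28398
Sum = 0.937

0.937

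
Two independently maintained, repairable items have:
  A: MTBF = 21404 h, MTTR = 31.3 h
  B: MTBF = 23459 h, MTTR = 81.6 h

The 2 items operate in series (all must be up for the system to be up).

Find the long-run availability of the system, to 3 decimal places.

0.995

A(A) = MTBF/(MTBF+MTTR) = 21404/(21404+31.3) = 0.998540
A(B) = MTBF/(MTBF+MTTR) = 23459/(23459+81.6) = 0.996534
Series availability: 0.998540 × 0.996534 = 0.995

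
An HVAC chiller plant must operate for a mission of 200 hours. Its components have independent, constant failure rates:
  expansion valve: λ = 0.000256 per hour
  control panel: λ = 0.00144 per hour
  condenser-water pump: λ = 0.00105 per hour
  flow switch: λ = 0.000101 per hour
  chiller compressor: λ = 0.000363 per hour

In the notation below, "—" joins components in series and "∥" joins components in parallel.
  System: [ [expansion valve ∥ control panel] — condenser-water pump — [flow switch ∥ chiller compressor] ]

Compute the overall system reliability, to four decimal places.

R(expansion valve) = exp(−0.000256 × 200) = 0.950089
R(control panel) = exp(−0.00144 × 200) = 0.749762
R(condenser-water pump) = exp(−0.00105 × 200) = 0.810584
R(flow switch) = exp(−0.000101 × 200) = 0.980003
R(chiller compressor) = exp(−0.000363 × 200) = 0.929973
Parallel (expansion valve and control panel): 1 − (1 − 0.950089)(1 − 0.749762) = 0.987510
Parallel (flow switch and chiller compressor): 1 − (1 − 0.980003)(1 − 0.929973) = 0.998600
Series ([0.987510], condenser-water pump, and [0.998600]): 0.987510 × 0.810584 × 0.998600 = 0.7993

0.7993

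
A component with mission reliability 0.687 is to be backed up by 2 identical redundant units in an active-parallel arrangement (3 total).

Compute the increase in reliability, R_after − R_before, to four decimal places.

R_before = 0.687
R_after = 1 − (1 − 0.687)^3 = 0.9693
ΔR = 0.9693 − 0.687 = 0.2823

0.2823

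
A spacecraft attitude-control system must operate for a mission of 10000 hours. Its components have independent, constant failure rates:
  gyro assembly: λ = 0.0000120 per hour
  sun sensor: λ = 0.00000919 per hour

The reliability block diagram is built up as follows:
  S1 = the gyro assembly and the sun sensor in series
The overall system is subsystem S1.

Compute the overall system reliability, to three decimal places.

R(gyro assembly) = exp(−0.0000120 × 10000) = 0.88692
R(sun sensor) = exp(−0.00000919 × 10000) = 0.91220
Series (gyro assembly and sun sensor): 0.88692 × 0.91220 = 0.809

0.809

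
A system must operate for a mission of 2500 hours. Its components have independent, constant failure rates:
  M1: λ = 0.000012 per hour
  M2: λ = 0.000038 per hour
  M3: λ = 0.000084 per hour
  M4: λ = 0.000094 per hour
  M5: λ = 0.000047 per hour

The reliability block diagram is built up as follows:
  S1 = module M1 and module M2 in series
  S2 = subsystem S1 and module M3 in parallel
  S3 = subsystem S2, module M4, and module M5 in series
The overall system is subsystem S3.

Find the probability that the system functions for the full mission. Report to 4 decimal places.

R(M1) = exp(−0.000012 × 2500) = 0.970446
R(M2) = exp(−0.000038 × 2500) = 0.909373
R(M3) = exp(−0.000084 × 2500) = 0.810584
R(M4) = exp(−0.000094 × 2500) = 0.790571
R(M5) = exp(−0.000047 × 2500) = 0.889141
Series (M1 and M2): 0.970446 × 0.909373 = 0.882497
Parallel ([0.882497] and M3): 1 − (1 − 0.882497)(1 − 0.810584) = 0.977743
Series ([0.977743], M4, and M5): 0.977743 × 0.790571 × 0.889141 = 0.6873

0.6873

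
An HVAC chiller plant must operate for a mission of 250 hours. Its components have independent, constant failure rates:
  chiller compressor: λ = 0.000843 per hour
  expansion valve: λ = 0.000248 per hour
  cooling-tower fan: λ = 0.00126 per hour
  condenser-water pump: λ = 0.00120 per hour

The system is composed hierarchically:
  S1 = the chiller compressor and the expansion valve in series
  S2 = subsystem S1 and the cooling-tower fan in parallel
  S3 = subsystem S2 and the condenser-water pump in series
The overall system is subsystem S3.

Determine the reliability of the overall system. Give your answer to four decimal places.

0.6930

R(chiller compressor) = exp(−0.000843 × 250) = 0.809977
R(expansion valve) = exp(−0.000248 × 250) = 0.939883
R(cooling-tower fan) = exp(−0.00126 × 250) = 0.729789
R(condenser-water pump) = exp(−0.00120 × 250) = 0.740818
Series (chiller compressor and expansion valve): 0.809977 × 0.939883 = 0.761284
Parallel ([0.761284] and cooling-tower fan): 1 − (1 − 0.761284)(1 − 0.729789) = 0.935496
Series ([0.935496] and condenser-water pump): 0.935496 × 0.740818 = 0.6930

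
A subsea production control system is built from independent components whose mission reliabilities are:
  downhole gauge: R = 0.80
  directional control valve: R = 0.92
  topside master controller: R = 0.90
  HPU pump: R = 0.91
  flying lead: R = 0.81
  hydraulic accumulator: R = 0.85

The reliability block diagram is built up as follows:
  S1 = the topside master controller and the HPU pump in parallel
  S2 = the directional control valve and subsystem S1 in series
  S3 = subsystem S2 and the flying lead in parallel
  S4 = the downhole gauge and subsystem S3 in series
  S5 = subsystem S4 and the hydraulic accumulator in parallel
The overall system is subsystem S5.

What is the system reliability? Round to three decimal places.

0.968

Parallel (topside master controller and HPU pump): 1 − (1 − 0.90000)(1 − 0.91000) = 0.99100
Series (directional control valve and [0.99100]): 0.92000 × 0.99100 = 0.91172
Parallel ([0.91172] and flying lead): 1 − (1 − 0.91172)(1 − 0.81000) = 0.98323
Series (downhole gauge and [0.98323]): 0.80000 × 0.98323 = 0.78658
Parallel ([0.78658] and hydraulic accumulator): 1 − (1 − 0.78658)(1 − 0.85000) = 0.968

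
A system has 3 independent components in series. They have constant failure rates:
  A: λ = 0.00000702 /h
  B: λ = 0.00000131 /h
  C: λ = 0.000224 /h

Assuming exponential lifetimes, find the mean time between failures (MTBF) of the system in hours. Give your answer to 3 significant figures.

Series of exponential components: λ_sys = Σ λ_i
λ_sys = 0.00000702 + 0.00000131 + 0.000224 = 2.3233e-04 /h
MTBF = 1 / λ_sys = 4300 h

4300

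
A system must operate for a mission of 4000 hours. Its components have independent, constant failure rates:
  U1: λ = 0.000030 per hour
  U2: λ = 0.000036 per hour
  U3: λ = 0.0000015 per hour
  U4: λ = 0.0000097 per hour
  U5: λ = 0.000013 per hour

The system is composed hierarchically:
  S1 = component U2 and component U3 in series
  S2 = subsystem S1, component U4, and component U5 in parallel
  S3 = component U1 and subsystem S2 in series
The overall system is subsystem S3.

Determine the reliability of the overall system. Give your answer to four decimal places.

0.8867

R(U1) = exp(−0.000030 × 4000) = 0.886920
R(U2) = exp(−0.000036 × 4000) = 0.865888
R(U3) = exp(−0.0000015 × 4000) = 0.994018
R(U4) = exp(−0.0000097 × 4000) = 0.961943
R(U5) = exp(−0.000013 × 4000) = 0.949329
Series (U2 and U3): 0.865888 × 0.994018 = 0.860708
Parallel ([0.860708], U4, and U5): 1 − (1 − 0.860708)(1 − 0.961943)(1 − 0.949329) = 0.999731
Series (U1 and [0.999731]): 0.886920 × 0.999731 = 0.8867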